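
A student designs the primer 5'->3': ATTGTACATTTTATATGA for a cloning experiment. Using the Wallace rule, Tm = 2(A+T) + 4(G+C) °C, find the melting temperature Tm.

42°C

Scanning the sequence gives G=2, C=1, T=9, A=6.
So N_AT = 15 and N_GC = 3.
Tm = 4·3 + 2·15 = 12 + 30 = 42°C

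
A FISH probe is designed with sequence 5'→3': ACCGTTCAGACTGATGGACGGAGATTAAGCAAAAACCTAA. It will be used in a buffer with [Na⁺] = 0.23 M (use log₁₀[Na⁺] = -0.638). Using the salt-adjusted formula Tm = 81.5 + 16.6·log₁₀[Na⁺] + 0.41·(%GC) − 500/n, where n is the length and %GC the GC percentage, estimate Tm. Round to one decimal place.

Length n = 40. Counting bases: C=8, T=7, A=16, G=9
G+C = 17, so %GC = 17/40 × 100 = 42.5%
Salt term: 16.6 × (-0.638) = -10.591
GC term: 0.41 × 42.5 = 17.425; length term: −500/40 = −12.5
Tm = 81.5 + (-10.591) + 17.425 − 12.5 = 75.834 → 75.8°C

75.8°C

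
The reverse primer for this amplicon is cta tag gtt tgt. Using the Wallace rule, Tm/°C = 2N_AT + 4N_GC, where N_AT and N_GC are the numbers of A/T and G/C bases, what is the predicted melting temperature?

Scanning the sequence gives G=3, A=2, C=1, T=6.
AT pairs contribute 8, GC pairs contribute 4.
Tm = 4·4 + 2·8 = 16 + 16 = 32°C

32°C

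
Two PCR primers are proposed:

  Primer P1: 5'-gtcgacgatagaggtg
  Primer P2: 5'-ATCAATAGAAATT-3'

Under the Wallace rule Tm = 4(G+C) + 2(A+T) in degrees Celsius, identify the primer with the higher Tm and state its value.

Primer P1, 50°C

Primer P1: A+T=7, G+C=9 → Tm = 2(7)+4(9) = 50°C
Primer P2: A+T=11, G+C=2 → Tm = 2(11)+4(2) = 30°C
50°C vs 30°C → primer P1 is higher.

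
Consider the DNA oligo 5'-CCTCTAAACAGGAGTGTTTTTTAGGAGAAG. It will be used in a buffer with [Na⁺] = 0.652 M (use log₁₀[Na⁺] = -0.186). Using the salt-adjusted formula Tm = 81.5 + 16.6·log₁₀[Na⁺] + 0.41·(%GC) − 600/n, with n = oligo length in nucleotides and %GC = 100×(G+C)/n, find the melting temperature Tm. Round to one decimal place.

Length n = 30. Base counts: A=9, G=8, T=9, C=4
G+C = 12, so %GC = 12/30 × 100 = 40%
Salt term: 16.6 × (-0.186) = -3.088
GC term: 0.41 × 40 = 16.4; length term: −600/30 = −20
Tm = 81.5 + (-3.088) + 16.4 − 20 = 74.812 → 74.8°C

74.8°C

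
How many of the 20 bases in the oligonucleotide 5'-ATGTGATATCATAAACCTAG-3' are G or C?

Scanning the sequence gives T=6, A=8, C=3, G=3.
Total G or C: 3 + 3 = 6

6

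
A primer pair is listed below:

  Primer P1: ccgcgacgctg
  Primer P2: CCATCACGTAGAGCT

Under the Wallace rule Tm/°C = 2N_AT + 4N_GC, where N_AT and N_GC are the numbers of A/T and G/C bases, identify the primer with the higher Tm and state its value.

Primer P2, 46°C

Primer P1: A+T=2, G+C=9 → Tm = 2(2)+4(9) = 40°C
Primer P2: A+T=7, G+C=8 → Tm = 2(7)+4(8) = 46°C
40°C vs 46°C → primer P2 is higher.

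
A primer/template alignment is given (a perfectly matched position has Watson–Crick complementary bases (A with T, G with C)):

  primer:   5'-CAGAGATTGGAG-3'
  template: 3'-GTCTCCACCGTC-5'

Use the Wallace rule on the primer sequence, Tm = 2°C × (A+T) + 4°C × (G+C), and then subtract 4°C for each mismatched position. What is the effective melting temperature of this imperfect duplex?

24°C

Primer base counts: A=4, T=2, G=5, C=1 → A+T=6, G+C=6
Perfect-match Tm = 2(6) + 4(6) = 12 + 24 = 36°C
Mismatches (positions where the bases are not complementary): 3 (at positions 6, 8, 10)
Effective Tm = 36 − 3×4 = 36 − 12 = 24°C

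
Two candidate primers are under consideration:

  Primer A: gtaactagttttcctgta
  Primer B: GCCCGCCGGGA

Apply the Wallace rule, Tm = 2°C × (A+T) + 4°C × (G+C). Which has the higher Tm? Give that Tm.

Primer A: A+T=12, G+C=6 → Tm = 2(12)+4(6) = 48°C
Primer B: A+T=1, G+C=10 → Tm = 2(1)+4(10) = 42°C
48°C vs 42°C → primer A is higher.

Primer A, 48°C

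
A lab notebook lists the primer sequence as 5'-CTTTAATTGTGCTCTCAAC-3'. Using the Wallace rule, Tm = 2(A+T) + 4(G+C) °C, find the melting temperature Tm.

52°C

Counting bases: G=2, C=5, T=8, A=4
So N_AT = 12 and N_GC = 7.
Tm = 2×12 + 4×7 = 52°C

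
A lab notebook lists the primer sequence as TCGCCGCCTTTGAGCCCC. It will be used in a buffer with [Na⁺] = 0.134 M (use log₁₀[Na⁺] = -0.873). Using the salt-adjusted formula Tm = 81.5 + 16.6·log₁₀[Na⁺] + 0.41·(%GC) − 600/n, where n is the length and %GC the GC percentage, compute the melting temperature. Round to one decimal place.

63.3°C

Length n = 18. Scanning the sequence gives T=4, A=1, C=9, G=4.
G+C = 13, so %GC = 13/18 × 100 = 72.222%
Salt term: 16.6 × (-0.873) = -14.492
GC term: 0.41 × 72.222 = 29.611; length term: −600/18 = −33.333
Tm = 81.5 + (-14.492) + 29.611 − 33.333 = 63.286 → 63.3°C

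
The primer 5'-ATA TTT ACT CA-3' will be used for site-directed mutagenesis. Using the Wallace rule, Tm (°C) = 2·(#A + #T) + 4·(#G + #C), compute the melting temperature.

G=0, T=5, C=2, A=4
A+T = 9, G+C = 2
Tm = 4·2 + 2·9 = 8 + 18 = 26°C

26°C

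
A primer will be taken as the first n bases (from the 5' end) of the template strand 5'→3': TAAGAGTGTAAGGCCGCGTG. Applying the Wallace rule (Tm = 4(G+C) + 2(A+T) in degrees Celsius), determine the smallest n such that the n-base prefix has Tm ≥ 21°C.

n = 8

First 7 bases: TAAGAGT → Tm = 18°C (< 21°C)
First 8 bases: TAAGAGTG → Tm = 22°C (≥ 21°C)
Since every base adds ≥2°C, Tm only increases with n, so the threshold is first crossed at n = 8.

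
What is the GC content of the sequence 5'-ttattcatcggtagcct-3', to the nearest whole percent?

41%

G=3, T=7, C=4, A=3
G+C = 3 + 4 = 7 out of 17 bases
%GC = 7/17 × 100 = 41.18% ≈ 41%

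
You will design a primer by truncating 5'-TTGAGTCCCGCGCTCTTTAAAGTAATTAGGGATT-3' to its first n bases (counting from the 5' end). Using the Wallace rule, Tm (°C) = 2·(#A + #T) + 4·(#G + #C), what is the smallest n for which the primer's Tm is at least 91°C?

First 31 bases: TTGAGTCCCGCGCTCTTTAAAGTAATTAGGG → Tm = 90°C (< 91°C)
First 32 bases: TTGAGTCCCGCGCTCTTTAAAGTAATTAGGGA → Tm = 92°C (≥ 91°C)
Each additional base adds 2°C (A/T) or 4°C (G/C), so Tm is non-decreasing in n; n = 32 is the first length to reach 91°C.

n = 32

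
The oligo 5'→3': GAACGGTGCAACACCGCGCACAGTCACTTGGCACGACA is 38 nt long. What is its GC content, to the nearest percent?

61%

Counting bases: C=13, G=10, T=4, A=11
G+C = 10 + 13 = 23 out of 38 bases
%GC = 23/38 × 100 = 60.53% ≈ 61%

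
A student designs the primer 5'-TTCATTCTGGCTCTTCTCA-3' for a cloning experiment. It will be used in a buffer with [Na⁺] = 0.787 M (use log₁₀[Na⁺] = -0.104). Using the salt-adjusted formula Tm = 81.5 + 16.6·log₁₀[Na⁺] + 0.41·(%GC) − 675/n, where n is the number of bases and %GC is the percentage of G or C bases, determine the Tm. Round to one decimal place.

61.5°C

Length n = 19. Scanning the sequence gives G=2, A=2, T=9, C=6.
G+C = 8, so %GC = 8/19 × 100 = 42.105%
Salt term: 16.6 × (-0.104) = -1.726
GC term: 0.41 × 42.105 = 17.263; length term: −675/19 = −35.526
Tm = 81.5 + (-1.726) + 17.263 − 35.526 = 61.511 → 61.5°C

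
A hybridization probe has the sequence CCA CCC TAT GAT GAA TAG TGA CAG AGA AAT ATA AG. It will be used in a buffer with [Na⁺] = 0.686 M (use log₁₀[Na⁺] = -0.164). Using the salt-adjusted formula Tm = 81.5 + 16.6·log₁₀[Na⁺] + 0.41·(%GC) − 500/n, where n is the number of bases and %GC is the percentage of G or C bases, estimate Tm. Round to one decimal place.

79.7°C

Length n = 35. Scanning the sequence gives A=15, C=6, T=7, G=7.
G+C = 13, so %GC = 13/35 × 100 = 37.143%
Salt term: 16.6 × (-0.164) = -2.722
GC term: 0.41 × 37.143 = 15.229; length term: −500/35 = −14.286
Tm = 81.5 + (-2.722) + 15.229 − 14.286 = 79.721 → 79.7°C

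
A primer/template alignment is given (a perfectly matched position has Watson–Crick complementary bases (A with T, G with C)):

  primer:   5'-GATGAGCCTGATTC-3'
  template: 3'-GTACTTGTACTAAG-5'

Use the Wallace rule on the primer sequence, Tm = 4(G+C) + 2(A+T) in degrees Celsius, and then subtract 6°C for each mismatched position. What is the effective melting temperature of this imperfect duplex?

24°C

Primer base counts: A=3, T=4, G=4, C=3 → A+T=7, G+C=7
Perfect-match Tm = 2(7) + 4(7) = 14 + 28 = 42°C
Mismatches (positions where the bases are not complementary): 3 (at positions 1, 6, 8)
Effective Tm = 42 − 3×6 = 42 − 18 = 24°C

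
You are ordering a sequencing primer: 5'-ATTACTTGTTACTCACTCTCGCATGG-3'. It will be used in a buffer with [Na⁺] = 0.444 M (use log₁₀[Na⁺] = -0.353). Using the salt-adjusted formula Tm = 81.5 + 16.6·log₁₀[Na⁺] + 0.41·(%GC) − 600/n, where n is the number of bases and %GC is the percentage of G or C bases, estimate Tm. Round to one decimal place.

69.9°C

Length n = 26. Base counts: T=10, C=7, G=4, A=5
G+C = 11, so %GC = 11/26 × 100 = 42.308%
Salt term: 16.6 × (-0.353) = -5.86
GC term: 0.41 × 42.308 = 17.346; length term: −600/26 = −23.077
Tm = 81.5 + (-5.86) + 17.346 − 23.077 = 69.909 → 69.9°C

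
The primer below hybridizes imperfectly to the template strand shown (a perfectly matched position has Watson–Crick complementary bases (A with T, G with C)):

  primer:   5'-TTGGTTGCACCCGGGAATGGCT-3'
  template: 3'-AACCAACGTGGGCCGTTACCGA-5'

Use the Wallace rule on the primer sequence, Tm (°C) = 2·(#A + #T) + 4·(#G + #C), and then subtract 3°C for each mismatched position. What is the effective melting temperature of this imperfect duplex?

Primer base counts: A=3, T=6, G=8, C=5 → A+T=9, G+C=13
Perfect-match Tm = 2(9) + 4(13) = 18 + 52 = 70°C
Mismatches (positions where the bases are not complementary): 1 (at position 15)
Effective Tm = 70 − 1×3 = 70 − 3 = 67°C

67°C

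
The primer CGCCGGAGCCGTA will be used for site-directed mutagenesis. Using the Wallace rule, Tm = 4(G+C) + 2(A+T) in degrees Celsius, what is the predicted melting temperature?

46°C

Base counts: A=2, G=5, T=1, C=5
So N_AT = 3 and N_GC = 10.
Tm = 2(3) + 4(10) = 6 + 40 = 46°C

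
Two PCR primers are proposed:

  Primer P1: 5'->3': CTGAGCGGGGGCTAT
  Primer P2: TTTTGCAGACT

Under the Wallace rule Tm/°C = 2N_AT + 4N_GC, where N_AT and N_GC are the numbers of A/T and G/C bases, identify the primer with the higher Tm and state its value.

Primer P1, 50°C

Primer P1: A+T=5, G+C=10 → Tm = 2(5)+4(10) = 50°C
Primer P2: A+T=7, G+C=4 → Tm = 2(7)+4(4) = 30°C
50°C vs 30°C → primer P1 is higher.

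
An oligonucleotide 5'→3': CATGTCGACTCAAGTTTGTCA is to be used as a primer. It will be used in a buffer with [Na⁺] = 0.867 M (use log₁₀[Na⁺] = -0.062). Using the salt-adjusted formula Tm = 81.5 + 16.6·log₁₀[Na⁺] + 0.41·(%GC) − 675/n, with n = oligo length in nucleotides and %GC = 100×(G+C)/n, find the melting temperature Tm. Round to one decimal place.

Length n = 21. Base counts: G=4, A=5, C=5, T=7
G+C = 9, so %GC = 9/21 × 100 = 42.857%
Salt term: 16.6 × (-0.062) = -1.029
GC term: 0.41 × 42.857 = 17.571; length term: −675/21 = −32.143
Tm = 81.5 + (-1.029) + 17.571 − 32.143 = 65.899 → 65.9°C

65.9°C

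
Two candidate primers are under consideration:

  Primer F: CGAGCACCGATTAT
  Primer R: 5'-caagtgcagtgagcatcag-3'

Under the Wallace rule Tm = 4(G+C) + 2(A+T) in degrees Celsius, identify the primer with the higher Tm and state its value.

Primer F: A+T=7, G+C=7 → Tm = 2(7)+4(7) = 42°C
Primer R: A+T=9, G+C=10 → Tm = 2(9)+4(10) = 58°C
42°C vs 58°C → primer R is higher.

Primer R, 58°C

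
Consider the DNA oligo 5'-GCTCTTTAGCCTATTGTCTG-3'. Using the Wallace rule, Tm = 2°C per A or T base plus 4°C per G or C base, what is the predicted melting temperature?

Base counts: A=2, T=9, G=4, C=5
A+T = 11, G+C = 9
Tm = 2×11 + 4×9 = 58°C

58°C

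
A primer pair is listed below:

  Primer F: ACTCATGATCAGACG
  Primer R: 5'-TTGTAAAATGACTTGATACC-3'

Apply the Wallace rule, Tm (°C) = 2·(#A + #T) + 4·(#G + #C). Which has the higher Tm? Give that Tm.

Primer F: A+T=8, G+C=7 → Tm = 2(8)+4(7) = 44°C
Primer R: A+T=14, G+C=6 → Tm = 2(14)+4(6) = 52°C
44°C vs 52°C → primer R is higher.

Primer R, 52°C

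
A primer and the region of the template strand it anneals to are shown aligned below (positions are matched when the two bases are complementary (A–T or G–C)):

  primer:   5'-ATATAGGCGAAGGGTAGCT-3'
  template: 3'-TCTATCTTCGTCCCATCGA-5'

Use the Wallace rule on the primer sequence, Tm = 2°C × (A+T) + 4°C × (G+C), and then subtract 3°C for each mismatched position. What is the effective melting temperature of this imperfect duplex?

44°C

Primer base counts: A=6, T=4, G=7, C=2 → A+T=10, G+C=9
Perfect-match Tm = 2(10) + 4(9) = 20 + 36 = 56°C
Mismatches (positions where the bases are not complementary): 4 (at positions 2, 7, 8, 10)
Effective Tm = 56 − 4×3 = 56 − 12 = 44°C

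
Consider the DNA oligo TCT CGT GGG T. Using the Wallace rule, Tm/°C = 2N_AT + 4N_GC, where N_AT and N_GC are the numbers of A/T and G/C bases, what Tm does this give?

Scanning the sequence gives C=2, T=4, G=4, A=0.
AT pairs contribute 4, GC pairs contribute 6.
Tm = 4·6 + 2·4 = 24 + 8 = 32°C

32°C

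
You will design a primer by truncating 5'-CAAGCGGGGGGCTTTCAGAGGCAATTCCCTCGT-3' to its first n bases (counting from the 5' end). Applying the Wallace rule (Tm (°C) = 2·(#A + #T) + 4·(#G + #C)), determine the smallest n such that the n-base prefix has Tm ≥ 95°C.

n = 30

First 29 bases: CAAGCGGGGGGCTTTCAGAGGCAATTCCC → Tm = 94°C (< 95°C)
First 30 bases: CAAGCGGGGGGCTTTCAGAGGCAATTCCCT → Tm = 96°C (≥ 95°C)
Since every base adds ≥2°C, Tm only increases with n, so the threshold is first crossed at n = 30.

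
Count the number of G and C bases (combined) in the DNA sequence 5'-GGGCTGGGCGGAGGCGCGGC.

Base counts: A=1, C=5, G=13, T=1
Total G or C: 13 + 5 = 18

18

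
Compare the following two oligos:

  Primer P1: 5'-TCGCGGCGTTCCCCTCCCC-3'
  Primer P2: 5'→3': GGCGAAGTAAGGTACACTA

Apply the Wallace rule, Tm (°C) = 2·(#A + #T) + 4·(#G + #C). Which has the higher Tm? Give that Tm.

Primer P1, 68°C

Primer P1: A+T=4, G+C=15 → Tm = 2(4)+4(15) = 68°C
Primer P2: A+T=10, G+C=9 → Tm = 2(10)+4(9) = 56°C
68°C vs 56°C → primer P1 is higher.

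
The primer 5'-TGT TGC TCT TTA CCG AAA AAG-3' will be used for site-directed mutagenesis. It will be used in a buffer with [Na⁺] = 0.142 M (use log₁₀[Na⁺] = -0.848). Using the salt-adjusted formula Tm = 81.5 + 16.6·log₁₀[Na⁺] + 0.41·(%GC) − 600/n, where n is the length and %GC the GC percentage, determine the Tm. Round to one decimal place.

54.5°C

Length n = 21. Base counts: G=4, A=6, T=7, C=4
G+C = 8, so %GC = 8/21 × 100 = 38.095%
Salt term: 16.6 × (-0.848) = -14.077
GC term: 0.41 × 38.095 = 15.619; length term: −600/21 = −28.571
Tm = 81.5 + (-14.077) + 15.619 − 28.571 = 54.471 → 54.5°C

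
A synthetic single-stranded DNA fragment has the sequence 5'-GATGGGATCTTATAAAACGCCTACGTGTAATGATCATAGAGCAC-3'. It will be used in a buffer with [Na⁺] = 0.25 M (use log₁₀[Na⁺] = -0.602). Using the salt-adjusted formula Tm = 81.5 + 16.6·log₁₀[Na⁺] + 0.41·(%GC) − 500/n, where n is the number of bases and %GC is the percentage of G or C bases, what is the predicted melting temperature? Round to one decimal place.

76.9°C

Length n = 44. Base counts: A=15, T=11, C=8, G=10
G+C = 18, so %GC = 18/44 × 100 = 40.909%
Salt term: 16.6 × (-0.602) = -9.993
GC term: 0.41 × 40.909 = 16.773; length term: −500/44 = −11.364
Tm = 81.5 + (-9.993) + 16.773 − 11.364 = 76.916 → 76.9°C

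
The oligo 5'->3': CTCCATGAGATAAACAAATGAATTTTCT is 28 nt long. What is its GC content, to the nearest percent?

29%

Counting bases: A=11, G=3, C=5, T=9
G+C = 3 + 5 = 8 out of 28 bases
%GC = 8/28 × 100 = 28.57% ≈ 29%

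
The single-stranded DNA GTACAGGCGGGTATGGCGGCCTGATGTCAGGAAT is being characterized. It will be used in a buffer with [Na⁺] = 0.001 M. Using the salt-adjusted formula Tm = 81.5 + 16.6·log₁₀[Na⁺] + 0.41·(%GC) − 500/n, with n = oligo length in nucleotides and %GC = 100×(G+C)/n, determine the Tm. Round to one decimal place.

41.1°C

Length n = 34. Counting bases: G=14, T=7, C=6, A=7
G+C = 20, so %GC = 20/34 × 100 = 58.824%
Salt term: 16.6 × (-3) = -49.8
GC term: 0.41 × 58.824 = 24.118; length term: −500/34 = −14.706
Tm = 81.5 + (-49.8) + 24.118 − 14.706 = 41.112 → 41.1°C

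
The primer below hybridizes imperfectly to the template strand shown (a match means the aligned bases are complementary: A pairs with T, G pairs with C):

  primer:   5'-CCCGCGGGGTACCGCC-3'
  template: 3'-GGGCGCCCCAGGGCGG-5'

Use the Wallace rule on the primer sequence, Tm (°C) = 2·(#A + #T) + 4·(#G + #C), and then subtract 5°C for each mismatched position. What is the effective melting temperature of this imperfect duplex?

Primer base counts: A=1, T=1, G=6, C=8 → A+T=2, G+C=14
Perfect-match Tm = 2(2) + 4(14) = 4 + 56 = 60°C
Mismatches (positions where the bases are not complementary): 1 (at position 11)
Effective Tm = 60 − 1×5 = 60 − 5 = 55°C

55°C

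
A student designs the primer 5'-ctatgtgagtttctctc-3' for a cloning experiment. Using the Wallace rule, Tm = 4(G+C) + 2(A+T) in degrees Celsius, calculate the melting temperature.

Base counts: T=8, C=4, A=2, G=3
AT pairs contribute 10, GC pairs contribute 7.
Tm = 4·7 + 2·10 = 28 + 20 = 48°C

48°C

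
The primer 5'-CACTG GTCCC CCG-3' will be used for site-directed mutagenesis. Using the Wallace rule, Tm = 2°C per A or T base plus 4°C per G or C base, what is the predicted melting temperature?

Counting bases: C=7, G=3, A=1, T=2
AT pairs contribute 3, GC pairs contribute 10.
Tm = 4·10 + 2·3 = 40 + 6 = 46°C

46°C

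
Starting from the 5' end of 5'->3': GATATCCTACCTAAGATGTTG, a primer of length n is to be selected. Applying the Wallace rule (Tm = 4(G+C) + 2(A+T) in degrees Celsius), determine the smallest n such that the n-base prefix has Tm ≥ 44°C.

First 15 bases: GATATCCTACCTAAG → Tm = 42°C (< 44°C)
First 16 bases: GATATCCTACCTAAGA → Tm = 44°C (≥ 44°C)
Each additional base adds 2°C (A/T) or 4°C (G/C), so Tm is non-decreasing in n; n = 16 is the first length to reach 44°C.

n = 16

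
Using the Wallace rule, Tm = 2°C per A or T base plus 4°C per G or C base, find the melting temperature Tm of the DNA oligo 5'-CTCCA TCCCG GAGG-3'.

Base counts: C=6, G=4, A=2, T=2
So N_AT = 4 and N_GC = 10.
Tm = 4·10 + 2·4 = 40 + 8 = 48°C

48°C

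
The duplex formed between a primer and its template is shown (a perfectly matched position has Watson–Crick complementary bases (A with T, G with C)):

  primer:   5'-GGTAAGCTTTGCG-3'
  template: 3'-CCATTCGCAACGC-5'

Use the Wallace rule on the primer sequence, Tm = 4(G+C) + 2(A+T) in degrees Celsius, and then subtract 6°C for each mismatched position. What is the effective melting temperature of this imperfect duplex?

34°C

Primer base counts: A=2, T=4, G=5, C=2 → A+T=6, G+C=7
Perfect-match Tm = 2(6) + 4(7) = 12 + 28 = 40°C
Mismatches (positions where the bases are not complementary): 1 (at position 8)
Effective Tm = 40 − 1×6 = 40 − 6 = 34°C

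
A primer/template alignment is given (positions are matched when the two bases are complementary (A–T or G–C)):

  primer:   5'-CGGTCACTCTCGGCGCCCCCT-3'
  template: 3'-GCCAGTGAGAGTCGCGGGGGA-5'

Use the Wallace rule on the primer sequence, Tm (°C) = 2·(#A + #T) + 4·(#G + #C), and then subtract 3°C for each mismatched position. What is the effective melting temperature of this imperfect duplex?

Primer base counts: A=1, T=4, G=5, C=11 → A+T=5, G+C=16
Perfect-match Tm = 2(5) + 4(16) = 10 + 64 = 74°C
Mismatches (positions where the bases are not complementary): 1 (at position 12)
Effective Tm = 74 − 1×3 = 74 − 3 = 71°C

71°C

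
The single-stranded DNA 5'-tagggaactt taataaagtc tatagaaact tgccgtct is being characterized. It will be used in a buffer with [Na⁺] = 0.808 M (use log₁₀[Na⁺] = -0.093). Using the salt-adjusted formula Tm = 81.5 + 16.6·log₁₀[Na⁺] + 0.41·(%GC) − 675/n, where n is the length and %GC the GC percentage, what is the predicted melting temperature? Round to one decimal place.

Length n = 38. G=7, C=6, T=12, A=13
G+C = 13, so %GC = 13/38 × 100 = 34.211%
Salt term: 16.6 × (-0.093) = -1.544
GC term: 0.41 × 34.211 = 14.027; length term: −675/38 = −17.763
Tm = 81.5 + (-1.544) + 14.027 − 17.763 = 76.22 → 76.2°C

76.2°C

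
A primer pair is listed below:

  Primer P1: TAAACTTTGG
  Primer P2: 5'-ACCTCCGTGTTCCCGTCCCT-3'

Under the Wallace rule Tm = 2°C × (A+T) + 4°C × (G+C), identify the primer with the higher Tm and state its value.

Primer P1: A+T=7, G+C=3 → Tm = 2(7)+4(3) = 26°C
Primer P2: A+T=7, G+C=13 → Tm = 2(7)+4(13) = 66°C
26°C vs 66°C → primer P2 is higher.

Primer P2, 66°C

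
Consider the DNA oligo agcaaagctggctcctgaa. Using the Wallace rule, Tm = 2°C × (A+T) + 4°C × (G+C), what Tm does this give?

58°C

A=6, G=5, T=3, C=5
A+T = 9, G+C = 10
Tm = 2×9 + 4×10 = 58°C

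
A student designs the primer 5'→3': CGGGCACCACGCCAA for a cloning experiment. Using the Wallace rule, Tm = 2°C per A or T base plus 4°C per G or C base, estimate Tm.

52°C

Base counts: A=4, G=4, T=0, C=7
AT pairs contribute 4, GC pairs contribute 11.
Tm = 2×4 + 4×11 = 52°C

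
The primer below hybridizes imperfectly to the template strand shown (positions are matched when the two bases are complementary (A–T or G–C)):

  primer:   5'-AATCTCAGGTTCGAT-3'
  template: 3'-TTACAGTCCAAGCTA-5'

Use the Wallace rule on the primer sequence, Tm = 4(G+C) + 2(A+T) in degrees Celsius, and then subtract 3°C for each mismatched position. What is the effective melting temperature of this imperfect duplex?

39°C

Primer base counts: A=4, T=5, G=3, C=3 → A+T=9, G+C=6
Perfect-match Tm = 2(9) + 4(6) = 18 + 24 = 42°C
Mismatches (positions where the bases are not complementary): 1 (at position 4)
Effective Tm = 42 − 1×3 = 42 − 3 = 39°C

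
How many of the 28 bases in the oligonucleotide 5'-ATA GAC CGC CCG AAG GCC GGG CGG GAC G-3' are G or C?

21

T=1, C=9, A=6, G=12
Total G or C: 12 + 9 = 21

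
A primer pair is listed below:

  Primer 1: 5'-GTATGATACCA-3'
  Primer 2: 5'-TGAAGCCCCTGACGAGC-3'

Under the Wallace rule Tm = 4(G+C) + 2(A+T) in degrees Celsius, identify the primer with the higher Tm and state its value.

Primer 1: A+T=7, G+C=4 → Tm = 2(7)+4(4) = 30°C
Primer 2: A+T=6, G+C=11 → Tm = 2(6)+4(11) = 56°C
30°C vs 56°C → primer 2 is higher.

Primer 2, 56°C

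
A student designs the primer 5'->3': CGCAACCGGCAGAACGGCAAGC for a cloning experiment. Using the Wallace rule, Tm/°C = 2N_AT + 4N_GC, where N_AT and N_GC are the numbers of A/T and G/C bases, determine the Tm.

74°C

Scanning the sequence gives G=7, C=8, T=0, A=7.
AT pairs contribute 7, GC pairs contribute 15.
Tm = 2×7 + 4×15 = 74°C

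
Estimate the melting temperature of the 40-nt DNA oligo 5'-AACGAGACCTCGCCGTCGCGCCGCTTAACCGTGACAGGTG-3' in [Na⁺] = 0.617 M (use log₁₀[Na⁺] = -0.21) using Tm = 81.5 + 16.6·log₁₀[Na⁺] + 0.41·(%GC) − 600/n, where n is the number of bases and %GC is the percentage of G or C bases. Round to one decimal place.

89.7°C

Length n = 40. Scanning the sequence gives C=14, A=8, G=12, T=6.
G+C = 26, so %GC = 26/40 × 100 = 65%
Salt term: 16.6 × (-0.21) = -3.486
GC term: 0.41 × 65 = 26.65; length term: −600/40 = −15
Tm = 81.5 + (-3.486) + 26.65 − 15 = 89.664 → 89.7°C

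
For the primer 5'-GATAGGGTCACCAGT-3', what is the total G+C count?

8

Counting bases: A=4, T=3, C=3, G=5
Total G or C: 5 + 3 = 8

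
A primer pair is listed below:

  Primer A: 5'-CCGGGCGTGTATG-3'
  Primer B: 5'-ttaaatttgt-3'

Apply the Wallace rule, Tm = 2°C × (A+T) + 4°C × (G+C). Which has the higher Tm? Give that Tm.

Primer A, 44°C

Primer A: A+T=4, G+C=9 → Tm = 2(4)+4(9) = 44°C
Primer B: A+T=9, G+C=1 → Tm = 2(9)+4(1) = 22°C
44°C vs 22°C → primer A is higher.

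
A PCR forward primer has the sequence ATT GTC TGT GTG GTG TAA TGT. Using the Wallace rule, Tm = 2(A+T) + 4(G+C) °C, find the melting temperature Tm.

58°C

A=3, G=7, C=1, T=10
AT pairs contribute 13, GC pairs contribute 8.
Tm = 4·8 + 2·13 = 32 + 26 = 58°C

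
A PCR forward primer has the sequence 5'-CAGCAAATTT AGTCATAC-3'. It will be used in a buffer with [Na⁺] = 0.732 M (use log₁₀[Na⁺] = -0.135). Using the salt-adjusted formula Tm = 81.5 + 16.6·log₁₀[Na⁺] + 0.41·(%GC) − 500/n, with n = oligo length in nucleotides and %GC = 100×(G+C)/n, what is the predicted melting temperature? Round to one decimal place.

Length n = 18. Counting bases: T=5, A=7, G=2, C=4
G+C = 6, so %GC = 6/18 × 100 = 33.333%
Salt term: 16.6 × (-0.135) = -2.241
GC term: 0.41 × 33.333 = 13.667; length term: −500/18 = −27.778
Tm = 81.5 + (-2.241) + 13.667 − 27.778 = 65.148 → 65.1°C

65.1°C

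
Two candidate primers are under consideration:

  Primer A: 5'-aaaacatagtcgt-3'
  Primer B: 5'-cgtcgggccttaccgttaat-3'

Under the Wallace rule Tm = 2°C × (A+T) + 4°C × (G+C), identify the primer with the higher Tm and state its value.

Primer A: A+T=9, G+C=4 → Tm = 2(9)+4(4) = 34°C
Primer B: A+T=9, G+C=11 → Tm = 2(9)+4(11) = 62°C
34°C vs 62°C → primer B is higher.

Primer B, 62°C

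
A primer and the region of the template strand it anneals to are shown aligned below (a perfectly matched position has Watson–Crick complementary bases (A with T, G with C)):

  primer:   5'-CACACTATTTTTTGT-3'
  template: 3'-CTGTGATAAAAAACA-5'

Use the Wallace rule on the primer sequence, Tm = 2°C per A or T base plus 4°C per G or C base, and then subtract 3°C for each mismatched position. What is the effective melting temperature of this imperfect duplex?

Primer base counts: A=3, T=8, G=1, C=3 → A+T=11, G+C=4
Perfect-match Tm = 2(11) + 4(4) = 22 + 16 = 38°C
Mismatches (positions where the bases are not complementary): 1 (at position 1)
Effective Tm = 38 − 1×3 = 38 − 3 = 35°C

35°C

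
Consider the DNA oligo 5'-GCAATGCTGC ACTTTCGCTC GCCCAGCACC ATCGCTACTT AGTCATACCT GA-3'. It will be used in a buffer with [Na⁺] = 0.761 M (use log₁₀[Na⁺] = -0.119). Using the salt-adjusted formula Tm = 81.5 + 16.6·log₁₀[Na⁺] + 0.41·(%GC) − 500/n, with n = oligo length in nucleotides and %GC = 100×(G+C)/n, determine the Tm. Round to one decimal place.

Length n = 52. Base counts: G=9, T=13, A=11, C=19
G+C = 28, so %GC = 28/52 × 100 = 53.846%
Salt term: 16.6 × (-0.119) = -1.975
GC term: 0.41 × 53.846 = 22.077; length term: −500/52 = −9.615
Tm = 81.5 + (-1.975) + 22.077 − 9.615 = 91.987 → 92.0°C

92.0°C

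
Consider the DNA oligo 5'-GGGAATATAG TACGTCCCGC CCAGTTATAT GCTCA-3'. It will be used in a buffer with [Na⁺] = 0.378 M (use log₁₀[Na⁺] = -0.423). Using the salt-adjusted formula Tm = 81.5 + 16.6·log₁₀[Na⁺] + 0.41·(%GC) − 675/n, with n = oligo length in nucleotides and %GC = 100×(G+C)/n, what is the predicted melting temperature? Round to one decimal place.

75.1°C

Length n = 35. Counting bases: C=9, G=8, A=9, T=9
G+C = 17, so %GC = 17/35 × 100 = 48.571%
Salt term: 16.6 × (-0.423) = -7.022
GC term: 0.41 × 48.571 = 19.914; length term: −675/35 = −19.286
Tm = 81.5 + (-7.022) + 19.914 − 19.286 = 75.106 → 75.1°C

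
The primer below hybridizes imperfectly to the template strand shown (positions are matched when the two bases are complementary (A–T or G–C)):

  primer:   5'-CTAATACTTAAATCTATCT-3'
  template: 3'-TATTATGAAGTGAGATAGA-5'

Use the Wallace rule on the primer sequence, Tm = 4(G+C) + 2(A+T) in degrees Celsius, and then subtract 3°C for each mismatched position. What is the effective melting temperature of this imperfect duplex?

Primer base counts: A=7, T=8, G=0, C=4 → A+T=15, G+C=4
Perfect-match Tm = 2(15) + 4(4) = 30 + 16 = 46°C
Mismatches (positions where the bases are not complementary): 3 (at positions 1, 10, 12)
Effective Tm = 46 − 3×3 = 46 − 9 = 37°C

37°C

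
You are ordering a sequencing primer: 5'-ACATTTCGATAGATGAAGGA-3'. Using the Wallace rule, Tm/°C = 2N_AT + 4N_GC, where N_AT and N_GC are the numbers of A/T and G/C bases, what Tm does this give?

A=8, G=5, C=2, T=5
So N_AT = 13 and N_GC = 7.
Tm = 4·7 + 2·13 = 28 + 26 = 54°C

54°C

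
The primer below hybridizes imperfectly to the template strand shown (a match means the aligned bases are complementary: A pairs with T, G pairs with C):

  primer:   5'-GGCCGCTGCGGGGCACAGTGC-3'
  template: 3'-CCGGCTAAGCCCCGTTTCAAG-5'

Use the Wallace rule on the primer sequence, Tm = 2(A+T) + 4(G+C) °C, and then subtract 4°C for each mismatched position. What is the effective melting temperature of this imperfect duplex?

Primer base counts: A=2, T=2, G=10, C=7 → A+T=4, G+C=17
Perfect-match Tm = 2(4) + 4(17) = 8 + 68 = 76°C
Mismatches (positions where the bases are not complementary): 4 (at positions 6, 8, 16, 20)
Effective Tm = 76 − 4×4 = 76 − 16 = 60°C

60°C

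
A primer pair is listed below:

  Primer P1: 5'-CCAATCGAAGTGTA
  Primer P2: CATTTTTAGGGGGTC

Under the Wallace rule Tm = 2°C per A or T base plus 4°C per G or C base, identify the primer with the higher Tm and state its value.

Primer P2, 44°C

Primer P1: A+T=8, G+C=6 → Tm = 2(8)+4(6) = 40°C
Primer P2: A+T=8, G+C=7 → Tm = 2(8)+4(7) = 44°C
40°C vs 44°C → primer P2 is higher.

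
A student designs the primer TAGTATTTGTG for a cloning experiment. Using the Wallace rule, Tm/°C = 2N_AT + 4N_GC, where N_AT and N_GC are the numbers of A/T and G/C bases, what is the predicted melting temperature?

C=0, A=2, T=6, G=3
A+T = 8, G+C = 3
Tm = 2(8) + 4(3) = 16 + 12 = 28°C

28°C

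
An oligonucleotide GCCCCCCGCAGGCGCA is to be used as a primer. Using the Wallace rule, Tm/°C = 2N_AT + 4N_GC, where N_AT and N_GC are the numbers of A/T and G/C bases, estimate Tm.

60°C

Scanning the sequence gives C=9, T=0, A=2, G=5.
A+T = 2, G+C = 14
Tm = 2(2) + 4(14) = 4 + 56 = 60°C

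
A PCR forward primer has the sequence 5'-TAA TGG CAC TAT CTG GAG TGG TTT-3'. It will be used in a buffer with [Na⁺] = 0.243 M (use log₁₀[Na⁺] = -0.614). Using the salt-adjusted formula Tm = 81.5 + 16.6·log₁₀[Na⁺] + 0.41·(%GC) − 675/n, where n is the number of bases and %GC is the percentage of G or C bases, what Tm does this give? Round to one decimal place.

60.3°C

Length n = 24. Counting bases: C=3, A=5, G=7, T=9
G+C = 10, so %GC = 10/24 × 100 = 41.667%
Salt term: 16.6 × (-0.614) = -10.192
GC term: 0.41 × 41.667 = 17.083; length term: −675/24 = −28.125
Tm = 81.5 + (-10.192) + 17.083 − 28.125 = 60.266 → 60.3°C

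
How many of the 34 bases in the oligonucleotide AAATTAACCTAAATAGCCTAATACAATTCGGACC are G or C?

Counting bases: G=3, C=8, T=8, A=15
G+C = 3 + 8 = 11

11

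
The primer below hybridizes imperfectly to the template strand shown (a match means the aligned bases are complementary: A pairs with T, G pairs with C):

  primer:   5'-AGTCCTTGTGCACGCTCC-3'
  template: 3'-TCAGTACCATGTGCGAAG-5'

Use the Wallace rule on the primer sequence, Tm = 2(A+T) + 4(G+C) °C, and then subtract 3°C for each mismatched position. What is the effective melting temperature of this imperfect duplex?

Primer base counts: A=2, T=5, G=4, C=7 → A+T=7, G+C=11
Perfect-match Tm = 2(7) + 4(11) = 14 + 44 = 58°C
Mismatches (positions where the bases are not complementary): 4 (at positions 5, 7, 10, 17)
Effective Tm = 58 − 4×3 = 58 − 12 = 46°C

46°C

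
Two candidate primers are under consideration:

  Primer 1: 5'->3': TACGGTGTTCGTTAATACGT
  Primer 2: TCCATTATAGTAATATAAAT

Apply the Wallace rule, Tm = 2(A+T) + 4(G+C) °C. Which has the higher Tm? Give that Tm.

Primer 1, 56°C

Primer 1: A+T=12, G+C=8 → Tm = 2(12)+4(8) = 56°C
Primer 2: A+T=17, G+C=3 → Tm = 2(17)+4(3) = 46°C
56°C vs 46°C → primer 1 is higher.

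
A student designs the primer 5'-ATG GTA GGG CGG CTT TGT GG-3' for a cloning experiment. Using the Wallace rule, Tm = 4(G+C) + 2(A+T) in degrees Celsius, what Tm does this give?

64°C

C=2, A=2, G=10, T=6
A+T = 8, G+C = 12
Tm = 2(8) + 4(12) = 16 + 48 = 64°C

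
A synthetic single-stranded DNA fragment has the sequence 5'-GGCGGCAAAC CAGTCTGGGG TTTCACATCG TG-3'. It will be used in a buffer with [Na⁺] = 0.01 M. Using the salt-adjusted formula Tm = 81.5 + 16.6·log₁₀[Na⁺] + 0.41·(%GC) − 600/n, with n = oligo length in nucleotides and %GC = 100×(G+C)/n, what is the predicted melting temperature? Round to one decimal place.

53.9°C

Length n = 32. A=6, C=8, G=11, T=7
G+C = 19, so %GC = 19/32 × 100 = 59.375%
Salt term: 16.6 × (-2) = -33.2
GC term: 0.41 × 59.375 = 24.344; length term: −600/32 = −18.75
Tm = 81.5 + (-33.2) + 24.344 − 18.75 = 53.894 → 53.9°C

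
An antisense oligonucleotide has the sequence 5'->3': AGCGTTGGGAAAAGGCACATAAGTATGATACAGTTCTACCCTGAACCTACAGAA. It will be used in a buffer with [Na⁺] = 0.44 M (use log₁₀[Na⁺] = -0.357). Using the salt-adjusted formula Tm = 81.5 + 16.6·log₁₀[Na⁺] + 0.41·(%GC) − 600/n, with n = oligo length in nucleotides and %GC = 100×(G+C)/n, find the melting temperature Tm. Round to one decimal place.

81.9°C

Length n = 54. Base counts: G=12, C=11, T=11, A=20
G+C = 23, so %GC = 23/54 × 100 = 42.593%
Salt term: 16.6 × (-0.357) = -5.926
GC term: 0.41 × 42.593 = 17.463; length term: −600/54 = −11.111
Tm = 81.5 + (-5.926) + 17.463 − 11.111 = 81.926 → 81.9°C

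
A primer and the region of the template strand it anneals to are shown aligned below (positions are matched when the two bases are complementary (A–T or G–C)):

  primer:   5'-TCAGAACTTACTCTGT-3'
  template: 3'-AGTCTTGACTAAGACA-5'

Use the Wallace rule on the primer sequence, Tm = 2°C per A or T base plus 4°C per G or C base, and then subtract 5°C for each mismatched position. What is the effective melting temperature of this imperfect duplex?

34°C

Primer base counts: A=4, T=6, G=2, C=4 → A+T=10, G+C=6
Perfect-match Tm = 2(10) + 4(6) = 20 + 24 = 44°C
Mismatches (positions where the bases are not complementary): 2 (at positions 9, 11)
Effective Tm = 44 − 2×5 = 44 − 10 = 34°C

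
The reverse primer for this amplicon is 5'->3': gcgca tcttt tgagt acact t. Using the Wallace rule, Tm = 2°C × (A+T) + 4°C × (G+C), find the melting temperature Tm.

A=4, T=8, G=4, C=5
AT pairs contribute 12, GC pairs contribute 9.
Tm = 2(12) + 4(9) = 24 + 36 = 60°C

60°C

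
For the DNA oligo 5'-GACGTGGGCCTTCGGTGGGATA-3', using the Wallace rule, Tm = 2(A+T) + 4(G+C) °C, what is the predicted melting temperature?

72°C

A=3, T=5, G=10, C=4
A+T = 8, G+C = 14
Tm = 2×8 + 4×14 = 72°C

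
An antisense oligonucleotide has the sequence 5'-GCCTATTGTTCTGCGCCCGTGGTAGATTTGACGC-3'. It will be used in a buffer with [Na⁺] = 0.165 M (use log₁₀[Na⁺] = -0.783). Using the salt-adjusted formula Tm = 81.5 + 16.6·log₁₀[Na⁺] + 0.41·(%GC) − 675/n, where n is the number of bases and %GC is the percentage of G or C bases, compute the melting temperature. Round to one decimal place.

71.6°C

Length n = 34. Scanning the sequence gives C=9, A=4, T=11, G=10.
G+C = 19, so %GC = 19/34 × 100 = 55.882%
Salt term: 16.6 × (-0.783) = -12.998
GC term: 0.41 × 55.882 = 22.912; length term: −675/34 = −19.853
Tm = 81.5 + (-12.998) + 22.912 − 19.853 = 71.561 → 71.6°C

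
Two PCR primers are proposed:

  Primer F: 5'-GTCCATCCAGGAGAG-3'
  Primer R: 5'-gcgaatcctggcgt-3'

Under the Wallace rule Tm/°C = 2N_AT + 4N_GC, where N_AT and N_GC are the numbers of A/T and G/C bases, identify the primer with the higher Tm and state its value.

Primer F, 48°C

Primer F: A+T=6, G+C=9 → Tm = 2(6)+4(9) = 48°C
Primer R: A+T=5, G+C=9 → Tm = 2(5)+4(9) = 46°C
48°C vs 46°C → primer F is higher.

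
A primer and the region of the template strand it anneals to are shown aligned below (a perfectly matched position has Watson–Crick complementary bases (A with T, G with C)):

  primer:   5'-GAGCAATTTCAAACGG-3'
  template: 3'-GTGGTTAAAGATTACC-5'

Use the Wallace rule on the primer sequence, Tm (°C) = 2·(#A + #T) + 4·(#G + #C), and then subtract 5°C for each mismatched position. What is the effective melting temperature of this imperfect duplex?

Primer base counts: A=6, T=3, G=4, C=3 → A+T=9, G+C=7
Perfect-match Tm = 2(9) + 4(7) = 18 + 28 = 46°C
Mismatches (positions where the bases are not complementary): 4 (at positions 1, 3, 11, 14)
Effective Tm = 46 − 4×5 = 46 − 20 = 26°C

26°C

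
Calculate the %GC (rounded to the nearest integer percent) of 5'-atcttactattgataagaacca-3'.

Counting bases: G=2, T=7, C=4, A=9
G+C = 2 + 4 = 6 out of 22 bases
%GC = 6/22 × 100 = 27.27% ≈ 27%

27%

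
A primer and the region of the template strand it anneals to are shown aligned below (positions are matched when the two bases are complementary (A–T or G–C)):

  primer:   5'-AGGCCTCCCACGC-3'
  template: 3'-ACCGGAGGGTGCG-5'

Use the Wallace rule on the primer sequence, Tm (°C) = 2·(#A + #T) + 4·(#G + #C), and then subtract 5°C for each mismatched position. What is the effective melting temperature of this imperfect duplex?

Primer base counts: A=2, T=1, G=3, C=7 → A+T=3, G+C=10
Perfect-match Tm = 2(3) + 4(10) = 6 + 40 = 46°C
Mismatches (positions where the bases are not complementary): 1 (at position 1)
Effective Tm = 46 − 1×5 = 46 − 5 = 41°C

41°C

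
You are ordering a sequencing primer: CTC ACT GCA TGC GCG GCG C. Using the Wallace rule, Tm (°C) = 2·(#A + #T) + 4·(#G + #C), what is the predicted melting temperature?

66°C

Base counts: A=2, C=8, T=3, G=6
So N_AT = 5 and N_GC = 14.
Tm = 2×5 + 4×14 = 66°C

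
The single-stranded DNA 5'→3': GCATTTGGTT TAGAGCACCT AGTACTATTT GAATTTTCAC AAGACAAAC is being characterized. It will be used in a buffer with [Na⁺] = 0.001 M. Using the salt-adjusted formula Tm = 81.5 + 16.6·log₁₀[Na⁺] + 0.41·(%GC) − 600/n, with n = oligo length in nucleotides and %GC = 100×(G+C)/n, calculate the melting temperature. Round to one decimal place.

Length n = 49. Counting bases: G=8, C=9, A=16, T=16
G+C = 17, so %GC = 17/49 × 100 = 34.694%
Salt term: 16.6 × (-3) = -49.8
GC term: 0.41 × 34.694 = 14.225; length term: −600/49 = −12.245
Tm = 81.5 + (-49.8) + 14.225 − 12.245 = 33.68 → 33.7°C

33.7°C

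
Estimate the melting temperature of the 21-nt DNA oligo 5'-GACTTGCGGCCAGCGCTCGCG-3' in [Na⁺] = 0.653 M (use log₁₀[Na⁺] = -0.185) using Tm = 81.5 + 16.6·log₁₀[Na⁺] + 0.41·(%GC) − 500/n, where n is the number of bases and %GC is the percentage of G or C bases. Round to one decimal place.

85.9°C

Length n = 21. Scanning the sequence gives C=8, T=3, G=8, A=2.
G+C = 16, so %GC = 16/21 × 100 = 76.19%
Salt term: 16.6 × (-0.185) = -3.071
GC term: 0.41 × 76.19 = 31.238; length term: −500/21 = −23.81
Tm = 81.5 + (-3.071) + 31.238 − 23.81 = 85.857 → 85.9°C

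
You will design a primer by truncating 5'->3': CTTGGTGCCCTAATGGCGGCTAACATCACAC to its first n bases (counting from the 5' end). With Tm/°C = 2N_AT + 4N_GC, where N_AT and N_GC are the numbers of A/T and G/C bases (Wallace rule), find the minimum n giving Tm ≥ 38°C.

n = 12

First 11 bases: CTTGGTGCCCT → Tm = 36°C (< 38°C)
First 12 bases: CTTGGTGCCCTA → Tm = 38°C (≥ 38°C)
Each additional base adds 2°C (A/T) or 4°C (G/C), so Tm is non-decreasing in n; n = 12 is the first length to reach 38°C.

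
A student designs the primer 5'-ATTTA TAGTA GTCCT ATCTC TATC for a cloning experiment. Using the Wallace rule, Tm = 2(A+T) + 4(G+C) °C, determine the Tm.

A=6, C=5, G=2, T=11
So N_AT = 17 and N_GC = 7.
Tm = 2(17) + 4(7) = 34 + 28 = 62°C

62°C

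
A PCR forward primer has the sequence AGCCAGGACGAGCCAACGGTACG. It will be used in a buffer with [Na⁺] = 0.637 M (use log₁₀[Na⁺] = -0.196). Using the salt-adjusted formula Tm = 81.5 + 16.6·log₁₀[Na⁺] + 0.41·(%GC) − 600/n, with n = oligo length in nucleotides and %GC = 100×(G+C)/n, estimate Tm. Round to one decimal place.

78.9°C

Length n = 23. Counting bases: G=8, A=7, T=1, C=7
G+C = 15, so %GC = 15/23 × 100 = 65.217%
Salt term: 16.6 × (-0.196) = -3.254
GC term: 0.41 × 65.217 = 26.739; length term: −600/23 = −26.087
Tm = 81.5 + (-3.254) + 26.739 − 26.087 = 78.898 → 78.9°C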